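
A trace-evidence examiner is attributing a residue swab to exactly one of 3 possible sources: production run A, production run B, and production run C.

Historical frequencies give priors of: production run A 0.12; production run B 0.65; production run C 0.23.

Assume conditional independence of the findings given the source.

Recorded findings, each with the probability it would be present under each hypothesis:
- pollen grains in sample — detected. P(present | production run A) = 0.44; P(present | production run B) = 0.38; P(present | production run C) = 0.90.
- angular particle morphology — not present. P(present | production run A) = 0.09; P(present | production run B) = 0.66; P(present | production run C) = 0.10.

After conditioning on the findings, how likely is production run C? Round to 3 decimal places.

By Bayes' rule with conditional independence, the unnormalized weight for each hypothesis is prior × ∏ likelihoods (using 1 − P(present | H) for each absent finding):
  production run A: 0.12 × 0.44 × (1 − 0.09) = 0.048048
  production run B: 0.65 × 0.38 × (1 − 0.66) = 0.08398
  production run C: 0.23 × 0.90 × (1 − 0.10) = 0.1863
Marginal likelihood of the evidence = 0.31833.
P(production run C | evidence) = 0.1863 / 0.31833 ≈ 0.585.

0.585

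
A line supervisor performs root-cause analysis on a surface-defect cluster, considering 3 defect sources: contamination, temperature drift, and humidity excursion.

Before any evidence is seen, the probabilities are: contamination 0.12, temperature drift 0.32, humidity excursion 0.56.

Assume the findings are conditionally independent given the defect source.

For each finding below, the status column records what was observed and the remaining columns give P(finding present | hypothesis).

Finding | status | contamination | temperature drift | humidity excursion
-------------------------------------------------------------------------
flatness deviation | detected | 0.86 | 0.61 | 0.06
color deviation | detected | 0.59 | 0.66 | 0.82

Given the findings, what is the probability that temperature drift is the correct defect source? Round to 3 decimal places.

0.593

For each hypothesis, the unnormalized posterior weight is prior × product of the finding likelihoods:
  contamination: 0.12 × 0.86 × 0.59 = 0.060888
  temperature drift: 0.32 × 0.61 × 0.66 = 0.12883
  humidity excursion: 0.56 × 0.06 × 0.82 = 0.027552
The unnormalized weights sum to 0.21727.
P(temperature drift | evidence) = 0.12883 / 0.21727 ≈ 0.593.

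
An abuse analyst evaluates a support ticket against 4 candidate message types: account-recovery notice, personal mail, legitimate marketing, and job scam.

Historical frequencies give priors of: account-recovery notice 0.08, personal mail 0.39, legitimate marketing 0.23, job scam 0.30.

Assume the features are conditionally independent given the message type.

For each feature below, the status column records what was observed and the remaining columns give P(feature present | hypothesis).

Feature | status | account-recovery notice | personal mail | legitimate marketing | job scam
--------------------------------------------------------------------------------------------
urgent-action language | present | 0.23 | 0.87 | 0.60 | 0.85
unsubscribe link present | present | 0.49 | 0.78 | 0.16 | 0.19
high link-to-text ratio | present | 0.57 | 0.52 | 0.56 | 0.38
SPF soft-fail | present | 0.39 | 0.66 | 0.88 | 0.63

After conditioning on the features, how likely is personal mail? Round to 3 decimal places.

Multiply each prior by the joint likelihood of the feature pattern:
  account-recovery notice: 0.08 × 0.23 × 0.49 × 0.57 × 0.39 = 0.0020043
  personal mail: 0.39 × 0.87 × 0.78 × 0.52 × 0.66 = 0.090829
  legitimate marketing: 0.23 × 0.60 × 0.16 × 0.56 × 0.88 = 0.010881
  job scam: 0.30 × 0.85 × 0.19 × 0.38 × 0.63 = 0.011599
The unnormalized weights sum to 0.11531.
P(personal mail | evidence) = 0.090829 / 0.11531 ≈ 0.788.

0.788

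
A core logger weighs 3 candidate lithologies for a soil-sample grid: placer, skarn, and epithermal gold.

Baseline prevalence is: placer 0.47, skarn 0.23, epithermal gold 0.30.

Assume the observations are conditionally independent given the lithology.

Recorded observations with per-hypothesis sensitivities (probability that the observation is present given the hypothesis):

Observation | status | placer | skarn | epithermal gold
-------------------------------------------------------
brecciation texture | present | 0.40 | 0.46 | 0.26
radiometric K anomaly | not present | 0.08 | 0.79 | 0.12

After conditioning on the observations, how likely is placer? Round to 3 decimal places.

0.656

For each hypothesis, the unnormalized posterior weight is prior × product of the observation likelihoods (using 1 − P(present | H) for each absent observation):
  placer: 0.47 × 0.40 × (1 − 0.08) = 0.17296
  skarn: 0.23 × 0.46 × (1 − 0.79) = 0.022218
  epithermal gold: 0.30 × 0.26 × (1 − 0.12) = 0.06864
Marginal likelihood of the evidence = 0.26382.
P(placer | evidence) = 0.17296 / 0.26382 ≈ 0.656.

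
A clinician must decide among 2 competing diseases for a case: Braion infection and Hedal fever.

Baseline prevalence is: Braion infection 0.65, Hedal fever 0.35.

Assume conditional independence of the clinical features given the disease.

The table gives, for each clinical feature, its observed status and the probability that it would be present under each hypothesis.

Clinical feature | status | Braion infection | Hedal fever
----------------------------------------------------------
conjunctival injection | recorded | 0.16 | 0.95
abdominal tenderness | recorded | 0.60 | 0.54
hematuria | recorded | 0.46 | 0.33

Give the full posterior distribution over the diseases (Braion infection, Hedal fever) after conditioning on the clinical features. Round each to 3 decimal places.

0.326, 0.674

Multiply each prior by the joint likelihood of the clinical feature pattern:
  Braion infection: 0.65 × 0.16 × 0.60 × 0.46 = 0.028704
  Hedal fever: 0.35 × 0.95 × 0.54 × 0.33 = 0.059251
Normalizing constant Z = 0.028704 + 0.059251 = 0.087956.
P(Braion infection | evidence) = 0.028704 / 0.087956 ≈ 0.326
P(Hedal fever | evidence) = 0.059251 / 0.087956 ≈ 0.674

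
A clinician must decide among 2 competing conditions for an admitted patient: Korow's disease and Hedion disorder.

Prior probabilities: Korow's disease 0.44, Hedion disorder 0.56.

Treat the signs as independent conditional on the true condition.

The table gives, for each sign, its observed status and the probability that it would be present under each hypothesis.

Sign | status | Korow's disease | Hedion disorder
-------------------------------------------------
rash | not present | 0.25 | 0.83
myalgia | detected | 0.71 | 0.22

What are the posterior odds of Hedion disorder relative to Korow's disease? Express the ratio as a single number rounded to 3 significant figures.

0.0894

The normalizing constant cancels in an odds ratio, so compute prior × likelihood for the two hypotheses only (using 1 − P(present | H) for each absent sign):
  Hedion disorder: 0.56 × (1 − 0.83) × 0.22 = 0.020944
  Korow's disease: 0.44 × (1 − 0.25) × 0.71 = 0.2343
Odds(Hedion disorder : Korow's disease) = 0.020944 / 0.2343 ≈ 0.0894.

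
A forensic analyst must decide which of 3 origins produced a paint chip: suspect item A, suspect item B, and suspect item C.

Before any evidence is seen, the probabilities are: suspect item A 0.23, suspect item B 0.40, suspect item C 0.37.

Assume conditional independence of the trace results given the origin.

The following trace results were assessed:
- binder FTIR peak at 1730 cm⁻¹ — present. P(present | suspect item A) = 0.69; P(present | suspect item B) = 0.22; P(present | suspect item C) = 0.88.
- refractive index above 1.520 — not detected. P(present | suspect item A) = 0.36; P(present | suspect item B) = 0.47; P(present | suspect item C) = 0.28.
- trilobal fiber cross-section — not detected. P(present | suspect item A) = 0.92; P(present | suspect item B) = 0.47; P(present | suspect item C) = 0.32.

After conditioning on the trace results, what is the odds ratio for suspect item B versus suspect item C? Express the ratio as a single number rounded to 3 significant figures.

0.155

Unnormalized posterior weight (prior times the trace result likelihoods) for each of the two hypotheses (using 1 − P(present | H) for each absent trace result):
  suspect item B: 0.40 × 0.22 × (1 − 0.47) × (1 − 0.47) = 0.024719
  suspect item C: 0.37 × 0.88 × (1 − 0.28) × (1 − 0.32) = 0.15941
Posterior odds = 0.024719 / 0.15941 ≈ 0.155.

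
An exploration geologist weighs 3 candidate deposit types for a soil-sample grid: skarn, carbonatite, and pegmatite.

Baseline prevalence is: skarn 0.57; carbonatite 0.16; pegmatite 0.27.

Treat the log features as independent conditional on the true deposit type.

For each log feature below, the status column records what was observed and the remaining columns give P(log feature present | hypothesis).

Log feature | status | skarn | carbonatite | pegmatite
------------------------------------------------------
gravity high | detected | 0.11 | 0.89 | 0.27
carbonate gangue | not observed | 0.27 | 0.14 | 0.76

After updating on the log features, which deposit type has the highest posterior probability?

Multiply each prior by the joint likelihood of the log feature pattern (using 1 − P(present | H) for each absent log feature):
  skarn: 0.57 × 0.11 × (1 − 0.27) = 0.045771
  carbonatite: 0.16 × 0.89 × (1 − 0.14) = 0.12246
  pegmatite: 0.27 × 0.27 × (1 − 0.76) = 0.017496
The unnormalized weights sum to 0.18573.
P(skarn | evidence) ≈ 0.045771 / 0.18573 ≈ 0.246
P(carbonatite | evidence) ≈ 0.12246 / 0.18573 ≈ 0.659
P(pegmatite | evidence) ≈ 0.017496 / 0.18573 ≈ 0.094
The largest is 0.659, so carbonatite is most probable.

carbonatite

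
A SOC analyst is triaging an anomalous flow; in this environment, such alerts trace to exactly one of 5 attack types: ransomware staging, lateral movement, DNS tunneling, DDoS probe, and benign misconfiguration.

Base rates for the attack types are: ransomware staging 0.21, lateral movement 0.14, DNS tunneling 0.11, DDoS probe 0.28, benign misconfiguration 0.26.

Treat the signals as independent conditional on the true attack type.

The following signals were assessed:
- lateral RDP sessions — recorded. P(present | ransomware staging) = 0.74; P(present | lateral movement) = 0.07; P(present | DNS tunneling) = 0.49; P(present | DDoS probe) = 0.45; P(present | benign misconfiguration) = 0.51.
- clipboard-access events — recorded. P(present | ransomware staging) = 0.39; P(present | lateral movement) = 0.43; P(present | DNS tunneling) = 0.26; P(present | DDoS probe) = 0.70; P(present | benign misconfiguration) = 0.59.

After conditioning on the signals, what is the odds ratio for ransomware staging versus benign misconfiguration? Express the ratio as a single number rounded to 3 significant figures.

0.775

Unnormalized posterior weight (prior times the signal likelihoods) for each of the two hypotheses:
  ransomware staging: 0.21 × 0.74 × 0.39 = 0.060606
  benign misconfiguration: 0.26 × 0.51 × 0.59 = 0.078234
Odds(ransomware staging : benign misconfiguration) = 0.060606 / 0.078234 ≈ 0.775.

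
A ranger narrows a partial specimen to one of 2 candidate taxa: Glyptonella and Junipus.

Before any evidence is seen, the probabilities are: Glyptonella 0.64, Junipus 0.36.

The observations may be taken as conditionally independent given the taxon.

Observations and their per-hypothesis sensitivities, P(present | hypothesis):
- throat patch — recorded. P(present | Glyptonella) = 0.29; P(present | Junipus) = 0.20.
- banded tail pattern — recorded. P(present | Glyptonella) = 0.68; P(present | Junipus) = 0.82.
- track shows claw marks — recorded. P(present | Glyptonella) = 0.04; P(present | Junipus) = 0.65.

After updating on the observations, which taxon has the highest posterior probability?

Junipus

Multiply each prior by the joint likelihood of the evidence pattern:
  Glyptonella: 0.64 × 0.29 × 0.68 × 0.04 = 0.0050483
  Junipus: 0.36 × 0.20 × 0.82 × 0.65 = 0.038376
Marginal likelihood of the evidence = 0.043424.
P(Glyptonella | evidence) ≈ 0.0050483 / 0.043424 ≈ 0.116
P(Junipus | evidence) ≈ 0.038376 / 0.043424 ≈ 0.884
The largest is 0.884, so Junipus is most probable.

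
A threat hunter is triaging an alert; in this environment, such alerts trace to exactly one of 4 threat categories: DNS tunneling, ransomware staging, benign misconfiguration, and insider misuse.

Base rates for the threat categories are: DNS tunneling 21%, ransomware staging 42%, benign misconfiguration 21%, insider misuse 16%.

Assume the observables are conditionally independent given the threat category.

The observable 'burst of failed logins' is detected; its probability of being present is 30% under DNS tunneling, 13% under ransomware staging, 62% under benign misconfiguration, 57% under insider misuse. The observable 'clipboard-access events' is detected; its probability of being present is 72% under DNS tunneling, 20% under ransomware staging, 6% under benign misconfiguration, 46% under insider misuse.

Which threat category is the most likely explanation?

Multiply each prior by the joint likelihood of the observable pattern:
  DNS tunneling: 0.21 × 0.30 × 0.72 = 0.04536
  ransomware staging: 0.42 × 0.13 × 0.20 = 0.01092
  benign misconfiguration: 0.21 × 0.62 × 0.06 = 0.007812
  insider misuse: 0.16 × 0.57 × 0.46 = 0.041952
The unnormalized weights sum to 0.10604.
P(DNS tunneling | evidence) ≈ 0.04536 / 0.10604 ≈ 0.428
P(ransomware staging | evidence) ≈ 0.01092 / 0.10604 ≈ 0.103
P(benign misconfiguration | evidence) ≈ 0.007812 / 0.10604 ≈ 0.074
P(insider misuse | evidence) ≈ 0.041952 / 0.10604 ≈ 0.396
The largest is 0.428, so DNS tunneling is most probable.

DNS tunneling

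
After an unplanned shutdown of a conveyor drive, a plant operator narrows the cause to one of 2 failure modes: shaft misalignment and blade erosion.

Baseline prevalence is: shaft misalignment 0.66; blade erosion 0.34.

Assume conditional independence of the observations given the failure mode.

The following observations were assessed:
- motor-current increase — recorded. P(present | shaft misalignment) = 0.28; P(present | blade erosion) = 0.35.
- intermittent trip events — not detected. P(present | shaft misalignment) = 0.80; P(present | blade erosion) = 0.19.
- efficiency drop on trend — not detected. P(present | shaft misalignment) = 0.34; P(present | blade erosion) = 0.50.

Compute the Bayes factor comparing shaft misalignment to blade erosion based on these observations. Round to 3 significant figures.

Joint likelihood of the evidence pattern under each hypothesis (using 1 − P(present | H) for each absent observation):
  shaft misalignment: 0.28 × (1 − 0.80) × (1 − 0.34) = 0.03696
  blade erosion: 0.35 × (1 − 0.19) × (1 − 0.50) = 0.14175
Bayes factor = 0.03696 / 0.14175 ≈ 0.261

0.261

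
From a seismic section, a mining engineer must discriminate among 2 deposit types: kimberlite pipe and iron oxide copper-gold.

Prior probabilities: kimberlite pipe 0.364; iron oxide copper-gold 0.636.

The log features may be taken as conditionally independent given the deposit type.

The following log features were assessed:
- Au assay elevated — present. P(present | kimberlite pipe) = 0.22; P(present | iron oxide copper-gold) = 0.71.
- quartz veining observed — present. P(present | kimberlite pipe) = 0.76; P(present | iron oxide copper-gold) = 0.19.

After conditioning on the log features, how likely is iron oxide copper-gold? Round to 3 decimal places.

0.585

Multiply each prior by the joint likelihood of the log feature pattern:
  kimberlite pipe: 0.364 × 0.22 × 0.76 = 0.060861
  iron oxide copper-gold: 0.636 × 0.71 × 0.19 = 0.085796
Normalizing constant Z = 0.060861 + 0.085796 = 0.14666.
P(iron oxide copper-gold | evidence) = 0.085796 / 0.14666 ≈ 0.585.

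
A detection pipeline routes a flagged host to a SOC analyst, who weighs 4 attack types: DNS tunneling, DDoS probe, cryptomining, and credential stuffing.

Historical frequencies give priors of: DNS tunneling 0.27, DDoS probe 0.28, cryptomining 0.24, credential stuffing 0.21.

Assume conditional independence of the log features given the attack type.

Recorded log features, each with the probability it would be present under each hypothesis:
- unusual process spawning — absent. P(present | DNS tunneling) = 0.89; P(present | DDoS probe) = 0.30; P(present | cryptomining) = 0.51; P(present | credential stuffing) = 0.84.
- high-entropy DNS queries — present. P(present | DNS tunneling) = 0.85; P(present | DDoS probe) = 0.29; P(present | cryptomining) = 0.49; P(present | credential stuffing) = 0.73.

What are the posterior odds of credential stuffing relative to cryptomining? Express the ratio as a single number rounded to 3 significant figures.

0.426

The normalizing constant cancels in an odds ratio, so compute prior × likelihood for the two hypotheses only (using 1 − P(present | H) for each absent log feature):
  credential stuffing: 0.21 × (1 − 0.84) × 0.73 = 0.024528
  cryptomining: 0.24 × (1 − 0.51) × 0.49 = 0.057624
Posterior odds = 0.024528 / 0.057624 ≈ 0.426.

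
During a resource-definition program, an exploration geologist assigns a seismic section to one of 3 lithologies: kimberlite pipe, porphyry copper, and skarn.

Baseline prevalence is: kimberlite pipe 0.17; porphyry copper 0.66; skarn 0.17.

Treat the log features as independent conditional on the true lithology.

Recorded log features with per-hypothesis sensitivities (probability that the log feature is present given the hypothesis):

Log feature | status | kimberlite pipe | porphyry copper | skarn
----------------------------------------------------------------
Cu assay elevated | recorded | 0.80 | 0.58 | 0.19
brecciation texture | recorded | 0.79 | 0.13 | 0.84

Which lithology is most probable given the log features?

kimberlite pipe

For each hypothesis, the unnormalized posterior weight is prior × product of the log feature likelihoods:
  kimberlite pipe: 0.17 × 0.80 × 0.79 = 0.10744
  porphyry copper: 0.66 × 0.58 × 0.13 = 0.049764
  skarn: 0.17 × 0.19 × 0.84 = 0.027132
Normalizing constant Z = 0.10744 + 0.049764 + 0.027132 = 0.18434.
P(kimberlite pipe | evidence) ≈ 0.10744 / 0.18434 ≈ 0.583
P(porphyry copper | evidence) ≈ 0.049764 / 0.18434 ≈ 0.270
P(skarn | evidence) ≈ 0.027132 / 0.18434 ≈ 0.147
The largest is 0.583, so kimberlite pipe is most probable.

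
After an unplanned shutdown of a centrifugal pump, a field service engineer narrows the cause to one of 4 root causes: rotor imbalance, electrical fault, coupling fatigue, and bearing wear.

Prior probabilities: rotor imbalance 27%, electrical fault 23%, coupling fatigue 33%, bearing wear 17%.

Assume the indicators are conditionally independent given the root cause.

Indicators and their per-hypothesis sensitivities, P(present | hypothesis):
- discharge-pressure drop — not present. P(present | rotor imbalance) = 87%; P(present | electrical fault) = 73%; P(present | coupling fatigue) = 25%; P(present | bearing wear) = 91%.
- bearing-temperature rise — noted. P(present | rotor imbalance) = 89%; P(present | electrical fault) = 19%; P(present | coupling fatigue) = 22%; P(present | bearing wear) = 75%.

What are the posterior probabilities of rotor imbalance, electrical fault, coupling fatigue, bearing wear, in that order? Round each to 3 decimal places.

0.287, 0.108, 0.500, 0.105

Multiply each prior by the joint likelihood of the indicator pattern (using 1 − P(present | H) for each absent indicator):
  rotor imbalance: 0.27 × (1 − 0.87) × 0.89 = 0.031239
  electrical fault: 0.23 × (1 − 0.73) × 0.19 = 0.011799
  coupling fatigue: 0.33 × (1 − 0.25) × 0.22 = 0.05445
  bearing wear: 0.17 × (1 − 0.91) × 0.75 = 0.011475
The unnormalized weights sum to 0.10896.
P(rotor imbalance | evidence) = 0.031239 / 0.10896 ≈ 0.287
P(electrical fault | evidence) = 0.011799 / 0.10896 ≈ 0.108
P(coupling fatigue | evidence) = 0.05445 / 0.10896 ≈ 0.500
P(bearing wear | evidence) = 0.011475 / 0.10896 ≈ 0.105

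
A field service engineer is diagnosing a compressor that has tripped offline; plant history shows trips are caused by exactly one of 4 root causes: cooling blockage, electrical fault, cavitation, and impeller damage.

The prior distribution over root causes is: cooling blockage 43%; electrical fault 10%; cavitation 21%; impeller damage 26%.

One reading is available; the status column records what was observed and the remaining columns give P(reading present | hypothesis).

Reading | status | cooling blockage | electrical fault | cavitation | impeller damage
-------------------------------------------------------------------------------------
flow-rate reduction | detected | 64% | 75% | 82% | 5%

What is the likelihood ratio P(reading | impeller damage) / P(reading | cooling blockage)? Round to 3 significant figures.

The Bayes factor is the ratio of the two likelihoods.
  impeller damage: 0.05
  cooling blockage: 0.64
Bayes factor = 0.05 / 0.64 ≈ 0.0781

0.0781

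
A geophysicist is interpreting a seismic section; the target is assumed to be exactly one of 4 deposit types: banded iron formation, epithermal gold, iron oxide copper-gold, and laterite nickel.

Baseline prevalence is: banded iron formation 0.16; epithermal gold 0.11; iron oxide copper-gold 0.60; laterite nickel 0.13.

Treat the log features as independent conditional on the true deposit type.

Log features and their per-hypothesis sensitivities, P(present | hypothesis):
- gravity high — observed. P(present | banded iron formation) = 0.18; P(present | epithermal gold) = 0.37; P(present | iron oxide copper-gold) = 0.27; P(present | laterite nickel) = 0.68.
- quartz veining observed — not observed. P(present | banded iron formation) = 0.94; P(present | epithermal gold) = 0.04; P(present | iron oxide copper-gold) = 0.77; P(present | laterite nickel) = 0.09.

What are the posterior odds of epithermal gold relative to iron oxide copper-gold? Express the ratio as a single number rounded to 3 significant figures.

1.05

The normalizing constant cancels in an odds ratio, so compute prior × likelihood for the two hypotheses only (using 1 − P(present | H) for each absent log feature):
  epithermal gold: 0.11 × 0.37 × (1 − 0.04) = 0.039072
  iron oxide copper-gold: 0.60 × 0.27 × (1 − 0.77) = 0.03726
Posterior odds = 0.039072 / 0.03726 ≈ 1.05.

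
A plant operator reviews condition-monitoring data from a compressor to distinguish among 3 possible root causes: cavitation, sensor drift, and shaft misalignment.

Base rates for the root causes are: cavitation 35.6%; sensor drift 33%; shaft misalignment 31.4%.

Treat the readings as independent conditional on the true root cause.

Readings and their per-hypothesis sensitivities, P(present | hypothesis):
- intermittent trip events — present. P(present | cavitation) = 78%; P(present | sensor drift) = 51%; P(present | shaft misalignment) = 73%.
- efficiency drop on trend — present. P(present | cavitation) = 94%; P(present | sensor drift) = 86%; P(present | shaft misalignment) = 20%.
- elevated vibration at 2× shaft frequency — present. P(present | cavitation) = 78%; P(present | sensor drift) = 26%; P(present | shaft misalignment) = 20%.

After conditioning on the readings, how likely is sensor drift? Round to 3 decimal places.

0.150

For each hypothesis, the unnormalized posterior weight is prior × product of the reading likelihoods:
  cavitation: 0.356 × 0.78 × 0.94 × 0.78 = 0.20359
  sensor drift: 0.330 × 0.51 × 0.86 × 0.26 = 0.037632
  shaft misalignment: 0.314 × 0.73 × 0.20 × 0.20 = 0.0091688
Normalizing constant Z = 0.20359 + 0.037632 + 0.0091688 = 0.2504.
P(sensor drift | evidence) = 0.037632 / 0.2504 ≈ 0.150.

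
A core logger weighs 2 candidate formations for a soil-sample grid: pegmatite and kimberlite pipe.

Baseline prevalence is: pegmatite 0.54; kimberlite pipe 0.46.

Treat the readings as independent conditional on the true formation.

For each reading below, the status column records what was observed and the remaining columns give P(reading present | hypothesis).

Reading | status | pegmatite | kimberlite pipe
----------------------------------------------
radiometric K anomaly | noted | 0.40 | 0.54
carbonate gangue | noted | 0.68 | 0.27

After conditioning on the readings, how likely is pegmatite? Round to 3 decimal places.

0.687

For each hypothesis, the unnormalized posterior weight is prior × product of the reading likelihoods:
  pegmatite: 0.54 × 0.40 × 0.68 = 0.14688
  kimberlite pipe: 0.46 × 0.54 × 0.27 = 0.067068
The unnormalized weights sum to 0.21395.
P(pegmatite | evidence) = 0.14688 / 0.21395 ≈ 0.687.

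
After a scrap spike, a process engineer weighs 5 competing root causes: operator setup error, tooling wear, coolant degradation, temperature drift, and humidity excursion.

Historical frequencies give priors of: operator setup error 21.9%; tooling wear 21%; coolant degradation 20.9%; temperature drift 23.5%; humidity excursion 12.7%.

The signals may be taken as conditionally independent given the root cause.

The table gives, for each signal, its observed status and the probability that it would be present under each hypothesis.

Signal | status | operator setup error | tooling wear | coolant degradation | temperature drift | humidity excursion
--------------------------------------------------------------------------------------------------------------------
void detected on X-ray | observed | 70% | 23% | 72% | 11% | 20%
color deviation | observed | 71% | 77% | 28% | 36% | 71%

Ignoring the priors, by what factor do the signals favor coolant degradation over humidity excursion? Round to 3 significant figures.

Take the product of per-signal likelihoods under each hypothesis, then divide.
  coolant degradation: 0.72 × 0.28 = 0.2016
  humidity excursion: 0.20 × 0.71 = 0.142
Bayes factor = 0.2016 / 0.142 ≈ 1.42

1.42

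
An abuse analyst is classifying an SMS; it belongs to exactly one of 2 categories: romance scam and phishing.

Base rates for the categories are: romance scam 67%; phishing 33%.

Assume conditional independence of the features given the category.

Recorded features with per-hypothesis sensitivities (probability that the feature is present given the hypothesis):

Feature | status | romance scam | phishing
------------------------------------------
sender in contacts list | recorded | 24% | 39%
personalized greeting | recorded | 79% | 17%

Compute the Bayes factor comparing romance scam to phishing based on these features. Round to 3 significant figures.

Take the product of per-feature likelihoods under each hypothesis, then divide.
  romance scam: 0.24 × 0.79 = 0.1896
  phishing: 0.39 × 0.17 = 0.0663
Bayes factor = 0.1896 / 0.0663 ≈ 2.86

2.86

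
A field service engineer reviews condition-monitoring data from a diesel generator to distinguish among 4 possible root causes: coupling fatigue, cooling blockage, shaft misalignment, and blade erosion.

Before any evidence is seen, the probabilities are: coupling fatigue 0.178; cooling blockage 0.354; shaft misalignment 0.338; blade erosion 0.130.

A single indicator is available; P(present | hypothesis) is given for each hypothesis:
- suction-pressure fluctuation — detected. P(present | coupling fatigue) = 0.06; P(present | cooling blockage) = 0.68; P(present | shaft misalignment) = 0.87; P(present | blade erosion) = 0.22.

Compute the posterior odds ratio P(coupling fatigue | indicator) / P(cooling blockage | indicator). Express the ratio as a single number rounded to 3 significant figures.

0.0444

The normalizing constant cancels in an odds ratio, so compute prior × likelihood for the two hypotheses only:
  coupling fatigue: 0.178 × 0.06 = 0.01068
  cooling blockage: 0.354 × 0.68 = 0.24072
Odds(coupling fatigue : cooling blockage) = 0.01068 / 0.24072 ≈ 0.0444.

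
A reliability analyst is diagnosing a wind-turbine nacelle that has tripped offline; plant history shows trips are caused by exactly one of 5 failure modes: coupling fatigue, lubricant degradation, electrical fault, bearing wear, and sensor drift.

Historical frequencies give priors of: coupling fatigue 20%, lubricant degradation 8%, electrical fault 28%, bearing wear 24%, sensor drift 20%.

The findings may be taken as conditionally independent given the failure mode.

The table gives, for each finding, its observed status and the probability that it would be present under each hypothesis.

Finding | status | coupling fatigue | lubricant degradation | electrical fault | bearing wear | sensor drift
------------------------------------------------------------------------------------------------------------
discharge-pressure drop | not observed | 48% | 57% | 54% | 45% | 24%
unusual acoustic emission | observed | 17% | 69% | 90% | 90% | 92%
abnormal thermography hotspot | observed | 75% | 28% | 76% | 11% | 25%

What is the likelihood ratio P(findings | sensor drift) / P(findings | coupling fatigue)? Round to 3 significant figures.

Joint likelihood of the evidence pattern under each hypothesis (using 1 − P(present | H) for each absent finding):
  sensor drift: (1 − 0.24) × 0.92 × 0.25 = 0.1748
  coupling fatigue: (1 − 0.48) × 0.17 × 0.75 = 0.0663
Bayes factor = 0.1748 / 0.0663 ≈ 2.64

2.64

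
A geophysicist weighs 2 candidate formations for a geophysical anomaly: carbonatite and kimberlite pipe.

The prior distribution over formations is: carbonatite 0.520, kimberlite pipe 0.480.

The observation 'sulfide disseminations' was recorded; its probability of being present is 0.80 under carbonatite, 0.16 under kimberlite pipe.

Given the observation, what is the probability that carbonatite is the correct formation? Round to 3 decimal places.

0.844

By Bayes' rule, the unnormalized weight for each hypothesis is prior × likelihood:
  carbonatite: 0.520 × 0.80 = 0.416
  kimberlite pipe: 0.480 × 0.16 = 0.0768
The unnormalized weights sum to 0.4928.
P(carbonatite | evidence) = 0.416 / 0.4928 ≈ 0.844.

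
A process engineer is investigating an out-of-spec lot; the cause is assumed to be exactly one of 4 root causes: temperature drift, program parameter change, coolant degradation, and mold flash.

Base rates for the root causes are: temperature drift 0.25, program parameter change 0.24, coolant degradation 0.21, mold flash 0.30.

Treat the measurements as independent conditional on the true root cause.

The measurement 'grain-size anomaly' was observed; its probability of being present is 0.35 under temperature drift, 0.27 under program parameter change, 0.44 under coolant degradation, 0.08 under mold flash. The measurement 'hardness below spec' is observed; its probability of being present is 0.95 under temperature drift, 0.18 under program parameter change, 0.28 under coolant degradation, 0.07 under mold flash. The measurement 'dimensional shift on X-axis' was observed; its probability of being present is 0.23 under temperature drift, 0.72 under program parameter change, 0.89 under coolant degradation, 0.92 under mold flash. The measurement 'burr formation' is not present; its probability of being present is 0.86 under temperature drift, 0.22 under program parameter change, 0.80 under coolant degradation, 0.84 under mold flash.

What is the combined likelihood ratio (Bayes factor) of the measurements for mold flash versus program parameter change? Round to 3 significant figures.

0.0302

Take the product of per-measurement likelihoods under each hypothesis (using 1 − P(present | H) for each absent measurement), then divide.
  mold flash: 0.08 × 0.07 × 0.92 × (1 − 0.84) = 0.00082432
  program parameter change: 0.27 × 0.18 × 0.72 × (1 − 0.22) = 0.027294
Bayes factor = 0.00082432 / 0.027294 ≈ 0.0302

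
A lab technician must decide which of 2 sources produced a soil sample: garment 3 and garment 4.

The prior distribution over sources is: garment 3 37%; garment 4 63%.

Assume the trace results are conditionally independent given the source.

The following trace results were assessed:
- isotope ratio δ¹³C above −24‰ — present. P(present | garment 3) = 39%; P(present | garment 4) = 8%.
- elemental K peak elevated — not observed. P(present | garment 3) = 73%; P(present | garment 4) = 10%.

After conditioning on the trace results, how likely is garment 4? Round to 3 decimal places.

0.538

For each hypothesis, the unnormalized posterior weight is prior × product of the trace result likelihoods (using 1 − P(present | H) for each absent trace result):
  garment 3: 0.37 × 0.39 × (1 − 0.73) = 0.038961
  garment 4: 0.63 × 0.08 × (1 − 0.10) = 0.04536
The unnormalized weights sum to 0.084321.
P(garment 4 | evidence) = 0.04536 / 0.084321 ≈ 0.538.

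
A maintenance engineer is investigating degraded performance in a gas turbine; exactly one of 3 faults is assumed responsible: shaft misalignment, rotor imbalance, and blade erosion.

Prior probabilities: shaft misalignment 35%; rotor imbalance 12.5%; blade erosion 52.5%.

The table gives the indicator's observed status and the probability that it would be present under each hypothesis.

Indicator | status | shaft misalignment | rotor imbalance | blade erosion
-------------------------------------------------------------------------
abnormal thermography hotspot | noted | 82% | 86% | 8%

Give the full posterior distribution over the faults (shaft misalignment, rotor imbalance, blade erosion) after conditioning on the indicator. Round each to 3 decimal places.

For each hypothesis, the unnormalized posterior weight is prior × likelihood:
  shaft misalignment: 0.350 × 0.82 = 0.287
  rotor imbalance: 0.125 × 0.86 = 0.1075
  blade erosion: 0.525 × 0.08 = 0.042
The unnormalized weights sum to 0.4365.
P(shaft misalignment | evidence) = 0.287 / 0.4365 ≈ 0.658
P(rotor imbalance | evidence) = 0.1075 / 0.4365 ≈ 0.246
P(blade erosion | evidence) = 0.042 / 0.4365 ≈ 0.096

0.658, 0.246, 0.096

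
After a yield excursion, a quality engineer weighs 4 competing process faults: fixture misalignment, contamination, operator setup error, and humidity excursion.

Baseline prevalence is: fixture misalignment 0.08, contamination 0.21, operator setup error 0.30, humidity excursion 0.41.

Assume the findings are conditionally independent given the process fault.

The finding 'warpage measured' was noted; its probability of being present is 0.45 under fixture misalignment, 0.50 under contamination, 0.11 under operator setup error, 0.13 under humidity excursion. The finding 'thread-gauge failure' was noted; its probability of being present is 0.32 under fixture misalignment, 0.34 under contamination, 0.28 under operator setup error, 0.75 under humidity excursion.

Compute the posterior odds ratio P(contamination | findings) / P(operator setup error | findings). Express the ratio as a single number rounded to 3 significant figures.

3.86

The normalizing constant cancels in an odds ratio, so compute prior × likelihood for the two hypotheses only:
  contamination: 0.21 × 0.50 × 0.34 = 0.0357
  operator setup error: 0.30 × 0.11 × 0.28 = 0.00924
Odds(contamination : operator setup error) = 0.0357 / 0.00924 ≈ 3.86.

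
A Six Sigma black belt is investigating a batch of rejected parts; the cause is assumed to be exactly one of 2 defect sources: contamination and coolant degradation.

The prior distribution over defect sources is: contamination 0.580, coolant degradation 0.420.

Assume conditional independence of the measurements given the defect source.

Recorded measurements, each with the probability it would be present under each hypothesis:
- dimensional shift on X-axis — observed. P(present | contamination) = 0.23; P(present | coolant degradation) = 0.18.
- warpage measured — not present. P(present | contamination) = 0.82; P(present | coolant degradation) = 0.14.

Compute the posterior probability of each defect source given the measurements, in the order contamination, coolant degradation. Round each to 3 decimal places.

0.270, 0.730

By Bayes' rule with conditional independence, the unnormalized weight for each hypothesis is prior × ∏ likelihoods (using 1 − P(present | H) for each absent measurement):
  contamination: 0.580 × 0.23 × (1 − 0.82) = 0.024012
  coolant degradation: 0.420 × 0.18 × (1 − 0.14) = 0.065016
The unnormalized weights sum to 0.089028.
P(contamination | evidence) = 0.024012 / 0.089028 ≈ 0.270
P(coolant degradation | evidence) = 0.065016 / 0.089028 ≈ 0.730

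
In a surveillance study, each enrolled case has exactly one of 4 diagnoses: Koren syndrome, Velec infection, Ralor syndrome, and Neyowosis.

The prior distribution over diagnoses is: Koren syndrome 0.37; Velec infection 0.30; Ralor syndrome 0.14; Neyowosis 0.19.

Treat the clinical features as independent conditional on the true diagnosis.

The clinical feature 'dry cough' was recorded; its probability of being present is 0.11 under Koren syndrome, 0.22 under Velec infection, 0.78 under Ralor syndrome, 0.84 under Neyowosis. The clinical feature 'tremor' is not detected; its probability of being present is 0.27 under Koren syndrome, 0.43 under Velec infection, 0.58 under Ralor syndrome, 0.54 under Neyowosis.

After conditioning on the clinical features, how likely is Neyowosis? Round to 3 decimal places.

0.393

Multiply each prior by the joint likelihood of the clinical feature pattern (using 1 − P(present | H) for each absent clinical feature):
  Koren syndrome: 0.37 × 0.11 × (1 − 0.27) = 0.029711
  Velec infection: 0.30 × 0.22 × (1 − 0.43) = 0.03762
  Ralor syndrome: 0.14 × 0.78 × (1 − 0.58) = 0.045864
  Neyowosis: 0.19 × 0.84 × (1 − 0.54) = 0.073416
The unnormalized weights sum to 0.18661.
P(Neyowosis | evidence) = 0.073416 / 0.18661 ≈ 0.393.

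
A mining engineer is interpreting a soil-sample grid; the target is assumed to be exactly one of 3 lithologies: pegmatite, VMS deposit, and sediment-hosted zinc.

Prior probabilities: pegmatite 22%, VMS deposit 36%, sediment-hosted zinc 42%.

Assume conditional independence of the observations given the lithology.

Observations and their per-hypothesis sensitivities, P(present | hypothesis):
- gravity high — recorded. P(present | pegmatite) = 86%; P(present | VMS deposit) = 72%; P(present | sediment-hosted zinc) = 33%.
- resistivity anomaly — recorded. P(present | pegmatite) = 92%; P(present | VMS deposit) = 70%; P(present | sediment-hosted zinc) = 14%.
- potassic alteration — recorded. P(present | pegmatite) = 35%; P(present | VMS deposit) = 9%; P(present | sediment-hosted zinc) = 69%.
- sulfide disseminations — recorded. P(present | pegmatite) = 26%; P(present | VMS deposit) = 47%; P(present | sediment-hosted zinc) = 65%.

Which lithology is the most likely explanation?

pegmatite

For each hypothesis, the unnormalized posterior weight is prior × product of the observation likelihoods:
  pegmatite: 0.22 × 0.86 × 0.92 × 0.35 × 0.26 = 0.01584
  VMS deposit: 0.36 × 0.72 × 0.70 × 0.09 × 0.47 = 0.0076749
  sediment-hosted zinc: 0.42 × 0.33 × 0.14 × 0.69 × 0.65 = 0.0087027
Marginal likelihood of the evidence = 0.032217.
P(pegmatite | evidence) ≈ 0.01584 / 0.032217 ≈ 0.492
P(VMS deposit | evidence) ≈ 0.0076749 / 0.032217 ≈ 0.238
P(sediment-hosted zinc | evidence) ≈ 0.0087027 / 0.032217 ≈ 0.270
The largest is 0.492, so pegmatite is most probable.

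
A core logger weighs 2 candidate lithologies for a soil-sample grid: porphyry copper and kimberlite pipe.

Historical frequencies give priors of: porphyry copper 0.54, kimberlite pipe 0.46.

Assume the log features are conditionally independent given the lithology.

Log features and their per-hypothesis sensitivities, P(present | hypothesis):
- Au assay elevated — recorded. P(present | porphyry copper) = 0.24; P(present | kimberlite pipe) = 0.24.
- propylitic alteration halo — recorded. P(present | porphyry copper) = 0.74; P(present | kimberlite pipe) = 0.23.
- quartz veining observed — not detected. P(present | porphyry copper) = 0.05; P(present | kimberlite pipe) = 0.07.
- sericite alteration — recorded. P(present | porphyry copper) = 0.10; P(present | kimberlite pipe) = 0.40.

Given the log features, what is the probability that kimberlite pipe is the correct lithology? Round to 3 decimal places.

Multiply each prior by the joint likelihood of the log feature pattern (using 1 − P(present | H) for each absent log feature):
  porphyry copper: 0.54 × 0.24 × 0.74 × (1 − 0.05) × 0.10 = 0.0091109
  kimberlite pipe: 0.46 × 0.24 × 0.23 × (1 − 0.07) × 0.40 = 0.0094458
Normalizing constant Z = 0.0091109 + 0.0094458 = 0.018557.
P(kimberlite pipe | evidence) = 0.0094458 / 0.018557 ≈ 0.509.

0.509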